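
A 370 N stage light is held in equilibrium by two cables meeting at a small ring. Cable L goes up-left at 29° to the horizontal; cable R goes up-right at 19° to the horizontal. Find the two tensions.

ΣF_x = 0: −T_L·cos29° + T_R·cos19° = 0 → T_R = 0.925016·T_L.
ΣF_y = 0: T_L·sin29° + T_R·sin19° = 370.
Substitute: T_L·(0.48481 + 0.925016·0.325568) = 370 → T_L = 470.759 ≈ 470.8 N.
Then T_R = 0.925016 × 470.759 = 435.5 N.

T_L = 470.8 N, T_R = 435.5 N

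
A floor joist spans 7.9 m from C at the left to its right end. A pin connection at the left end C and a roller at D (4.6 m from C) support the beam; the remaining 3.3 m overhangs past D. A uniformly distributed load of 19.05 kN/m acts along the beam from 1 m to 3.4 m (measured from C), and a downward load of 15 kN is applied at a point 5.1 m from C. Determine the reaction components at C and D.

C_x = 0, C_y = 22.22 kN, D_y = 38.50 kN

Resultant of the distributed load: 19.05 × 2.4 = 45.72 kN at 2.2 m from C.
ΣM about C: D_y·4.6 − (19.05·2.4)·2.2 − 15·5.1 = 0 → D_y = 177.084/4.6 = 38.4965 ≈ 38.50 kN.
ΣF_y = 0: C_y + 38.4965 − 19.05·2.4 − 15 = 0 → C_y = 22.22 kN.
ΣF_x = 0: no horizontal applied forces, so C_x = 0.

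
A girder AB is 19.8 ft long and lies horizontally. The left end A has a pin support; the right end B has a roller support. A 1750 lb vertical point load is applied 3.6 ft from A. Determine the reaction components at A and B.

A_x = 0, A_y = 1432 lb, B_y = 318.2 lb

Moments about A: B_y·19.8 − 1750·3.6 = 0 → B_y = 6300/19.8 = 318.182 ≈ 318.2 lb.
ΣF_y = 0: A_y + 318.182 − 1750 = 0 → A_y = 1432 lb.
ΣF_x = 0: no horizontal applied forces, so A_x = 0.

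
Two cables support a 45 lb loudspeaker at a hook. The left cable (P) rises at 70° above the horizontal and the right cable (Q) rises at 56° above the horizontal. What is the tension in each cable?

T_P = 31.10 lb, T_Q = 19.02 lb

ΣF_x = 0: −T_P·cos70° + T_Q·cos56° = 0 → T_Q = 0.611632·T_P.
ΣF_y = 0: T_P·sin70° + T_Q·sin56° = 45.
Substitute: T_P·(0.939693 + 0.611632·0.829038) = 45 → T_P = 31.104 ≈ 31.10 lb.
Then T_Q = 0.611632 × 31.104 = 19.02 lb.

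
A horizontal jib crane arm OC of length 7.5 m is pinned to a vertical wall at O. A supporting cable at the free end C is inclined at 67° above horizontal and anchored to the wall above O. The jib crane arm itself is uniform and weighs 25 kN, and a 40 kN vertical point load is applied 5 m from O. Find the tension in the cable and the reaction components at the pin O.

T = 42.55 kN, O_x = 16.63 kN, O_y = 25.83 kN

ΣM about O: T·sin67°·7.5 − 25·3.75 − 40·5 = 0 → T = 293.75/(7.5·0.920505) = 42.5491 ≈ 42.55 kN.
ΣF_x = 0: O_x − T·cos67° = 0 → O_x = 42.5491 × 0.390731 = 16.63 kN.
ΣF_y = 0: O_y + T·sin67° − 25 − 40 = 0 → O_y = 65 − 42.5491 × 0.920505 = 25.83 kN.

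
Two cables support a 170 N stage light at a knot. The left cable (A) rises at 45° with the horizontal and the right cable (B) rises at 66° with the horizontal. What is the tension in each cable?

ΣF_x = 0: −T_A·cos45° + T_B·cos66° = 0 → T_B = 1.73849·T_A.
ΣF_y = 0: T_A·sin45° + T_B·sin66° = 170.
Substitute: T_A·(0.707107 + 1.73849·0.913545) = 170 → T_A = 74.0645 ≈ 74.06 N.
Then T_B = 1.73849 × 74.0645 = 128.8 N.

T_A = 74.06 N, T_B = 128.8 N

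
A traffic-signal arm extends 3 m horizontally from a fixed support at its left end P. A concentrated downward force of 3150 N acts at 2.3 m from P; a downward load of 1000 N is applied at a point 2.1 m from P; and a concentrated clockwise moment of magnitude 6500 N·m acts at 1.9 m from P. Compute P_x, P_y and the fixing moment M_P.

P_x = 0, P_y = 4150 N, M_P = 15840 N·m

ΣF_x = 0: P_x = 0.
ΣF_y = 0: P_y − 3150 − 1000 = 0 → P_y = 4150 N.
ΣM about P: M_P − 3150·2.3 − 1000·2.1 − 6500 = 0 → M_P = 15840 N·m.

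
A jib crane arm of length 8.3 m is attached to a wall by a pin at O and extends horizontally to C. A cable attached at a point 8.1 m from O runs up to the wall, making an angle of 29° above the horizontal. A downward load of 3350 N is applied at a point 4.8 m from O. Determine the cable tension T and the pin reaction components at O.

T = 4095 N, O_x = 3581 N, O_y = 1365 N

ΣM about O: T·sin29°·8.1 − 3350·4.8 = 0 → T = 16080/(8.1·0.48481) = 4094.77 ≈ 4095 N.
ΣF_x = 0: O_x − T·cos29° = 0 → O_x = 4094.77 × 0.87462 = 3581 N.
ΣF_y = 0: O_y + T·sin29° − 3350 = 0 → O_y = 3350 − 4094.77 × 0.48481 = 1365 N.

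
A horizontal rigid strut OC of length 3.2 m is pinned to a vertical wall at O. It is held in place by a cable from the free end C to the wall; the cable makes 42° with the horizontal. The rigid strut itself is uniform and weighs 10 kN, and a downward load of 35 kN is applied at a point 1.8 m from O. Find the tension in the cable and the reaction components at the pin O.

ΣM about O: T·sin42°·3.2 − 10·1.6 − 35·1.8 = 0 → T = 79/(3.2·0.669131) = 36.8949 ≈ 36.89 kN.
ΣF_x = 0: O_x − T·cos42° = 0 → O_x = 36.8949 × 0.743145 = 27.42 kN.
ΣF_y = 0: O_y + T·sin42° − 10 − 35 = 0 → O_y = 45 − 36.8949 × 0.669131 = 20.31 kN.

T = 36.89 kN, O_x = 27.42 kN, O_y = 20.31 kN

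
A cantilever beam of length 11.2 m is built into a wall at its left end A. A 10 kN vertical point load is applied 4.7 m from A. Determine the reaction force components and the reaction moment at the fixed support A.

A_x = 0, A_y = 10.00 kN, M_A = 47.00 kN·m

ΣF_x = 0: A_x = 0.
ΣF_y = 0: A_y − 10 = 0 → A_y = 10.00 kN.
ΣM about A: M_A − 10·4.7 = 0 → M_A = 47.00 kN·m.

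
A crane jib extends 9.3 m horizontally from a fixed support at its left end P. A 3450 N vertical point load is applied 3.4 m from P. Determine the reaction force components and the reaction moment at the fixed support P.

ΣF_x = 0: P_x = 0.
ΣF_y = 0: P_y − 3450 = 0 → P_y = 3450 N.
ΣM about P: M_P − 3450·3.4 = 0 → M_P = 11730 N·m.

P_x = 0, P_y = 3450 N, M_P = 11730 N·m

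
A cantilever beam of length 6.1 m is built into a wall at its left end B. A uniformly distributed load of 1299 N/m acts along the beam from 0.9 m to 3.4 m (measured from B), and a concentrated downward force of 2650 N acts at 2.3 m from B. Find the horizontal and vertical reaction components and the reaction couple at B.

Resultant of the distributed load: 1299 × 2.5 = 3247.5 N at 2.15 m from B.
ΣF_x = 0: B_x = 0.
ΣF_y = 0: B_y − 1299·2.5 − 2650 = 0 → B_y = 5898 N.
ΣM about B: M_B − (1299·2.5)·2.15 − 2650·2.3 = 0 → M_B = 13080 N·m.

B_x = 0, B_y = 5898 N, M_B = 13080 N·m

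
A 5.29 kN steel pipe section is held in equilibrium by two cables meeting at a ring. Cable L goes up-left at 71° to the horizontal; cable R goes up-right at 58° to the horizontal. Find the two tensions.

T_L = 3.607 kN, T_R = 2.216 kN

ΣF_x = 0: −T_L·cos71° + T_R·cos58° = 0 → T_R = 0.614373·T_L.
ΣF_y = 0: T_L·sin71° + T_R·sin58° = 5.29.
Substitute: T_L·(0.945519 + 0.614373·0.848048) = 5.29 → T_L = 3.60714 ≈ 3.607 kN.
Then T_R = 0.614373 × 3.60714 = 2.216 kN.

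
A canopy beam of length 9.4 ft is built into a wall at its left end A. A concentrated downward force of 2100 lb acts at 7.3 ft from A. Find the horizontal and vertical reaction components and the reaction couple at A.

A_x = 0, A_y = 2100 lb, M_A = 15330 lb·ft

ΣF_x = 0: A_x = 0.
ΣF_y = 0: A_y − 2100 = 0 → A_y = 2100 lb.
ΣM about A: M_A − 2100·7.3 = 0 → M_A = 15330 lb·ft.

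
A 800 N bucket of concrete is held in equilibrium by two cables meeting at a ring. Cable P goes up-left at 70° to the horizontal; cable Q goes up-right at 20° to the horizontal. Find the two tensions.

ΣF_x = 0: −T_P·cos70° + T_Q·cos20° = 0 → T_Q = 0.36397·T_P.
ΣF_y = 0: T_P·sin70° + T_Q·sin20° = 800.
Substitute: T_P·(0.939693 + 0.36397·0.34202) = 800 → T_P = 751.754 ≈ 751.8 N.
Then T_Q = 0.36397 × 751.754 = 273.6 N.

T_P = 751.8 N, T_Q = 273.6 N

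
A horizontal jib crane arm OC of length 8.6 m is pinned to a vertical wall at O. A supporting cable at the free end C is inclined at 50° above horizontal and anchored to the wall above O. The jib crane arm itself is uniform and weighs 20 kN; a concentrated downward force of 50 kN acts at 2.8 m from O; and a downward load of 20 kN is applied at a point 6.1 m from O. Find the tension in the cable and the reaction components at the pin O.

T = 52.82 kN, O_x = 33.95 kN, O_y = 49.53 kN

ΣM about O: T·sin50°·8.6 − 20·4.3 − 50·2.8 − 20·6.1 = 0 → T = 348/(8.6·0.766044) = 52.8235 ≈ 52.82 kN.
ΣF_x = 0: O_x − T·cos50° = 0 → O_x = 52.8235 × 0.642788 = 33.95 kN.
ΣF_y = 0: O_y + T·sin50° − 20 − 50 − 20 = 0 → O_y = 90 − 52.8235 × 0.766044 = 49.53 kN.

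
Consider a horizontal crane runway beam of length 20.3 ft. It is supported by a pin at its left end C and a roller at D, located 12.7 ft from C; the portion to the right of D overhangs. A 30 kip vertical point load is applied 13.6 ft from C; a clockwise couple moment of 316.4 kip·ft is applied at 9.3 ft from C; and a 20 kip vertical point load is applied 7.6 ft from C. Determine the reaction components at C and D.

Taking moments about C: D_y·12.7 − 30·13.6 − 316.4 − 20·7.6 = 0 → D_y = 876.4/12.7 = 69.0079 ≈ 69.01 kip.
ΣF_y = 0: C_y + 69.0079 − 30 − 20 = 0 → C_y = -19.01 kip.
ΣF_x = 0: no horizontal applied forces, so C_x = 0.

C_x = 0, C_y = -19.01 kip, D_y = 69.01 kip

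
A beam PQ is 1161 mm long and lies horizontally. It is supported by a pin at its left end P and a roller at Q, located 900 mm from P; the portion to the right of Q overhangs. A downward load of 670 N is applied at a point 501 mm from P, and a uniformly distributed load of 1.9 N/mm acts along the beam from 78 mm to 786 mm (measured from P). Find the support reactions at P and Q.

Resultant of the distributed load: 1.9 × 708 = 1345.2 N at 432 mm from P.
Taking moments about P: Q_y·900 − 670·501 − (1.9·708)·432 = 0 → Q_y = 916796.4/900 = 1018.66 ≈ 1019 N.
ΣF_y = 0: P_y + 1018.66 − 670 − 1.9·708 = 0 → P_y = 996.5 N.
ΣF_x = 0: no horizontal applied forces, so P_x = 0.

P_x = 0, P_y = 996.5 N, Q_y = 1019 N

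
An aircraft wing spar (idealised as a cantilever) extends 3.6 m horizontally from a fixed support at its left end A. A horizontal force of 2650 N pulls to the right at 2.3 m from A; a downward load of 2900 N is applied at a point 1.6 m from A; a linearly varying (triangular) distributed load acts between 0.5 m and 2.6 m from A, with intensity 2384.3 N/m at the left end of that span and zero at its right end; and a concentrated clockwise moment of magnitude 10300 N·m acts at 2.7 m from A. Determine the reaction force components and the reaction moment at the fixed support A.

Resultant of the triangular load: ½ × 2384.3 × 2.1 = 2503.515 N, acting at 1.2 m from A (one-third of the span from the peak).
ΣF_x = 0: A_x + 2650 = 0 → A_x = -2650 N.
ΣF_y = 0: A_y − 2900 − ½·2384.3·2.1 = 0 → A_y = 5404 N.
ΣM about A: M_A − 2900·1.6 − (½·2384.3·2.1)·1.2 − 10300 = 0 → M_A = 17940 N·m.

A_x = -2650 N, A_y = 5404 N, M_A = 17940 N·m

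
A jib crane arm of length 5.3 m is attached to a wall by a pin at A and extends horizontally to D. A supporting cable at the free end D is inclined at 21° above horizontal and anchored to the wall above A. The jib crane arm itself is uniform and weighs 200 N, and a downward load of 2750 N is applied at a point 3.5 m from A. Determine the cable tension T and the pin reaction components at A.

T = 5347 N, A_x = 4991 N, A_y = 1034 N

ΣM about A: T·sin21°·5.3 − 200·2.65 − 2750·3.5 = 0 → T = 10155/(5.3·0.358368) = 5346.56 ≈ 5347 N.
ΣF_x = 0: A_x − T·cos21° = 0 → A_x = 5346.56 × 0.93358 = 4991 N.
ΣF_y = 0: A_y + T·sin21° − 200 − 2750 = 0 → A_y = 2950 − 5346.56 × 0.358368 = 1034 N.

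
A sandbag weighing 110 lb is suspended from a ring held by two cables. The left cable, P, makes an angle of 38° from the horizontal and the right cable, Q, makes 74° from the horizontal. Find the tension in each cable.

ΣF_x = 0: −T_P·cos38° + T_Q·cos74° = 0 → T_Q = 2.85887·T_P.
ΣF_y = 0: T_P·sin38° + T_Q·sin74° = 110.
Substitute: T_P·(0.615661 + 2.85887·0.961262) = 110 → T_P = 32.7013 ≈ 32.70 lb.
Then T_Q = 2.85887 × 32.7013 = 93.49 lb.

T_P = 32.70 lb, T_Q = 93.49 lb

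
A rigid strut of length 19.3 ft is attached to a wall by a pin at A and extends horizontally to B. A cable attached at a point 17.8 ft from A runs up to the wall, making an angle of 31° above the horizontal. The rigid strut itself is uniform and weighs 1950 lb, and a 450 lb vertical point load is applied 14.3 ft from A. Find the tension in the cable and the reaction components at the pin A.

ΣM about A: T·sin31°·17.8 − 1950·9.65 − 450·14.3 = 0 → T = 25252.5/(17.8·0.515038) = 2754.51 ≈ 2755 lb.
ΣF_x = 0: A_x − T·cos31° = 0 → A_x = 2754.51 × 0.857167 = 2361 lb.
ΣF_y = 0: A_y + T·sin31° − 1950 − 450 = 0 → A_y = 2400 − 2754.51 × 0.515038 = 981.3 lb.

T = 2755 lb, A_x = 2361 lb, A_y = 981.3 lb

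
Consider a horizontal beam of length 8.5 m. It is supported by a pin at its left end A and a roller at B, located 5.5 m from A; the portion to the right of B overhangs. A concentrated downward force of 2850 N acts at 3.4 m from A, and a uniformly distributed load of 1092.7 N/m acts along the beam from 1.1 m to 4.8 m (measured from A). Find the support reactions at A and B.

Resultant of the distributed load: 1092.7 × 3.7 = 4042.99 N at 2.95 m from A.
Taking moments about A: B_y·5.5 − 2850·3.4 − (1092.7·3.7)·2.95 = 0 → B_y = 21616.8205/5.5 = 3930.33 ≈ 3930 N.
ΣF_y = 0: A_y + 3930.33 − 2850 − 1092.7·3.7 = 0 → A_y = 2963 N.
ΣF_x = 0: no horizontal applied forces, so A_x = 0.

A_x = 0, A_y = 2963 N, B_y = 3930 N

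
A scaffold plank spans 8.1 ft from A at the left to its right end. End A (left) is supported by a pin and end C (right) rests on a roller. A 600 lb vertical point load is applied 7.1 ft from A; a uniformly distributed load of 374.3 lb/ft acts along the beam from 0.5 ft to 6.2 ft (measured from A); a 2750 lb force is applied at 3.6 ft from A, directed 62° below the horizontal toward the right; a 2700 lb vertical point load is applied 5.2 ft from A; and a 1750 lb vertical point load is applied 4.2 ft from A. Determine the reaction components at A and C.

A_x = -1291 lb, A_y = 4483 lb, C_y = 5128 lb

Resultant of the distributed load: 374.3 × 5.7 = 2133.51 lb at 3.35 ft from A.
ΣM about A: C_y·8.1 − 600·7.1 − (374.3·5.7)·3.35 − 2750·sin62°·3.6 − 2700·5.2 − 1750·4.2 = 0 → C_y = 41538.4/8.1 = 5128.2 ≈ 5128 lb.
ΣF_y = 0: A_y + 5128.2 − 600 − 374.3·5.7 − 2750·sin62° − 2700 − 1750 = 0 → A_y = 4483 lb.
ΣF_x = 0: A_x + 2750·cos62° = 0 → A_x = -1291 lb.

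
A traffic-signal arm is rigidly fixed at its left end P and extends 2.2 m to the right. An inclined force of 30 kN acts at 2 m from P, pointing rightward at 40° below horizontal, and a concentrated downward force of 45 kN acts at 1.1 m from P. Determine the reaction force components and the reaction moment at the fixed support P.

P_x = -22.98 kN, P_y = 64.28 kN, M_P = 88.07 kN·m

ΣF_x = 0: P_x + 30·cos40° = 0 → P_x = -22.98 kN.
ΣF_y = 0: P_y − 30·sin40° − 45 = 0 → P_y = 64.28 kN.
ΣM about P: M_P − 30·sin40°·2 − 45·1.1 = 0 → M_P = 88.07 kN·m.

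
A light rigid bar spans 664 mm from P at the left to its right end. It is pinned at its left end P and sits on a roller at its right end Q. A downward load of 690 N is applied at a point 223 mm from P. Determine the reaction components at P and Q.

P_x = 0, P_y = 458.3 N, Q_y = 231.7 N

ΣM about P: Q_y·664 − 690·223 = 0 → Q_y = 153870/664 = 231.732 ≈ 231.7 N.
ΣF_y = 0: P_y + 231.732 − 690 = 0 → P_y = 458.3 N.
ΣF_x = 0: no horizontal applied forces, so P_x = 0.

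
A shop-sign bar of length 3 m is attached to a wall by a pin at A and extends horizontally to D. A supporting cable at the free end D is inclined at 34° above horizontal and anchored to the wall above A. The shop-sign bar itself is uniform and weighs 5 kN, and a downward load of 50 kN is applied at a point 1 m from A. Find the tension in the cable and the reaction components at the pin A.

ΣM about A: T·sin34°·3 − 5·1.5 − 50·1 = 0 → T = 57.5/(3·0.559193) = 34.2756 ≈ 34.28 kN.
ΣF_x = 0: A_x − T·cos34° = 0 → A_x = 34.2756 × 0.829038 = 28.42 kN.
ΣF_y = 0: A_y + T·sin34° − 5 − 50 = 0 → A_y = 55 − 34.2756 × 0.559193 = 35.83 kN.

T = 34.28 kN, A_x = 28.42 kN, A_y = 35.83 kN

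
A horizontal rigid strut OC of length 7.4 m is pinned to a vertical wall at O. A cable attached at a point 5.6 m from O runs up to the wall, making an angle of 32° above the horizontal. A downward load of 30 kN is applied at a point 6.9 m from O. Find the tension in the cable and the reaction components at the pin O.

ΣM about O: T·sin32°·5.6 − 30·6.9 = 0 → T = 207/(5.6·0.529919) = 69.7546 ≈ 69.75 kN.
ΣF_x = 0: O_x − T·cos32° = 0 → O_x = 69.7546 × 0.848048 = 59.16 kN.
ΣF_y = 0: O_y + T·sin32° − 30 = 0 → O_y = 30 − 69.7546 × 0.529919 = -6.964 kN.

T = 69.75 kN, O_x = 59.16 kN, O_y = -6.964 kN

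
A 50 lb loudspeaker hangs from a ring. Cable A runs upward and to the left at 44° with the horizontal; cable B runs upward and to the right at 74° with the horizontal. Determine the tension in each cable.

ΣF_x = 0: −T_A·cos44° + T_B·cos74° = 0 → T_B = 2.60973·T_A.
ΣF_y = 0: T_A·sin44° + T_B·sin74° = 50.
Substitute: T_A·(0.694658 + 2.60973·0.961262) = 50 → T_A = 15.6089 ≈ 15.61 lb.
Then T_B = 2.60973 × 15.6089 = 40.74 lb.

T_A = 15.61 lb, T_B = 40.74 lb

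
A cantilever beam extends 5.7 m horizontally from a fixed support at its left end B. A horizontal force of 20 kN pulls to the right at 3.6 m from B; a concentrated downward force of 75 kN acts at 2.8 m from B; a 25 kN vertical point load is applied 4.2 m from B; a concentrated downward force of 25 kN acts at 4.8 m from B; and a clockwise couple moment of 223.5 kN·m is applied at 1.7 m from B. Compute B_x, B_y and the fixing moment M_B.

ΣF_x = 0: B_x + 20 = 0 → B_x = -20.00 kN.
ΣF_y = 0: B_y − 75 − 25 − 25 = 0 → B_y = 125.0 kN.
ΣM about B: M_B − 75·2.8 − 25·4.2 − 25·4.8 − 223.5 = 0 → M_B = 658.5 kN·m.

B_x = -20.00 kN, B_y = 125.0 kN, M_B = 658.5 kN·m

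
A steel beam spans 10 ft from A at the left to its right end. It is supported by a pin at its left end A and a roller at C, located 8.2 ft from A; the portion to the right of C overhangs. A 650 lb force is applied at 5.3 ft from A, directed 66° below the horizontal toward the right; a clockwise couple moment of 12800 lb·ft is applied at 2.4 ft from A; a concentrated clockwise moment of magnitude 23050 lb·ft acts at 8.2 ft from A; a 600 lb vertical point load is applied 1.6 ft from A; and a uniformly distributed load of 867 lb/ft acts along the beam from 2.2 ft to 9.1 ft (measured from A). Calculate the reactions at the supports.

Resultant of the distributed load: 867 × 6.9 = 5982.3 lb at 5.65 ft from A.
ΣM about A: C_y·8.2 − 650·sin66°·5.3 − 12800 − 23050 − 600·1.6 − (867·6.9)·5.65 = 0 → C_y = 73757.2/8.2 = 8994.78 ≈ 8995 lb.
ΣF_y = 0: A_y + 8994.78 − 650·sin66° − 600 − 867·6.9 = 0 → A_y = -1819 lb.
ΣF_x = 0: A_x + 650·cos66° = 0 → A_x = -264.4 lb.

A_x = -264.4 lb, A_y = -1819 lb, C_y = 8995 lb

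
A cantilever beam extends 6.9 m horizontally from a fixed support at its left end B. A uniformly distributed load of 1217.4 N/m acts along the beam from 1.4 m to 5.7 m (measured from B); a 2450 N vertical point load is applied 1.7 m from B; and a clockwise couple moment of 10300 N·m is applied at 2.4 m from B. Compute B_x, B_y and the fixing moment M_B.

B_x = 0, B_y = 7685 N, M_B = 33050 N·m

Resultant of the distributed load: 1217.4 × 4.3 = 5234.82 N at 3.55 m from B.
ΣF_x = 0: B_x = 0.
ΣF_y = 0: B_y − 1217.4·4.3 − 2450 = 0 → B_y = 7685 N.
ΣM about B: M_B − (1217.4·4.3)·3.55 − 2450·1.7 − 10300 = 0 → M_B = 33050 N·m.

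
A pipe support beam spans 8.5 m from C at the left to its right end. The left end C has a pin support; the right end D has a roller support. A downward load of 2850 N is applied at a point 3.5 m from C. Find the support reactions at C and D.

Taking moments about C: D_y·8.5 − 2850·3.5 = 0 → D_y = 9975/8.5 = 1173.53 ≈ 1174 N.
ΣF_y = 0: C_y + 1173.53 − 2850 = 0 → C_y = 1676 N.
ΣF_x = 0: no horizontal applied forces, so C_x = 0.

C_x = 0, C_y = 1676 N, D_y = 1174 N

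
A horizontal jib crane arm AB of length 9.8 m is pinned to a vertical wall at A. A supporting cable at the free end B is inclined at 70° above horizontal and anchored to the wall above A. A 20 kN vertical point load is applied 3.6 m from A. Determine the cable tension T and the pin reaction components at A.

T = 7.818 kN, A_x = 2.674 kN, A_y = 12.65 kN

ΣM about A: T·sin70°·9.8 − 20·3.6 = 0 → T = 72/(9.8·0.939693) = 7.81845 ≈ 7.818 kN.
ΣF_x = 0: A_x − T·cos70° = 0 → A_x = 7.81845 × 0.34202 = 2.674 kN.
ΣF_y = 0: A_y + T·sin70° − 20 = 0 → A_y = 20 − 7.81845 × 0.939693 = 12.65 kN.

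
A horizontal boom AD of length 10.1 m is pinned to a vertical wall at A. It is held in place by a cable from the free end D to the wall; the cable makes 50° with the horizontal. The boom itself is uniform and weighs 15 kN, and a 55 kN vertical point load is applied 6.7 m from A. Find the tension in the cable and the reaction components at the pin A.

ΣM about A: T·sin50°·10.1 − 15·5.05 − 55·6.7 = 0 → T = 444.25/(10.1·0.766044) = 57.4186 ≈ 57.42 kN.
ΣF_x = 0: A_x − T·cos50° = 0 → A_x = 57.4186 × 0.642788 = 36.91 kN.
ΣF_y = 0: A_y + T·sin50° − 15 − 55 = 0 → A_y = 70 − 57.4186 × 0.766044 = 26.01 kN.

T = 57.42 kN, A_x = 36.91 kN, A_y = 26.01 kN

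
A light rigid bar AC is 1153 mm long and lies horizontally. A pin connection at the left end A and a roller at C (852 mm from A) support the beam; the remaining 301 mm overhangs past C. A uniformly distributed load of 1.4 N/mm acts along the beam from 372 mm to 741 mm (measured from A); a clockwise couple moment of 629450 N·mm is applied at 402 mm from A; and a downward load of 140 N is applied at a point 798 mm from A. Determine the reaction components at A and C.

A_x = 0, A_y = -550.7 N, C_y = 1207 N

Resultant of the distributed load: 1.4 × 369 = 516.6 N at 556.5 mm from A.
ΣM about A: C_y·852 − (1.4·369)·556.5 − 629450 − 140·798 = 0 → C_y = 1028657.9/852 = 1207.34 ≈ 1207 N.
ΣF_y = 0: A_y + 1207.34 − 1.4·369 − 140 = 0 → A_y = -550.7 N.
ΣF_x = 0: no horizontal applied forces, so A_x = 0.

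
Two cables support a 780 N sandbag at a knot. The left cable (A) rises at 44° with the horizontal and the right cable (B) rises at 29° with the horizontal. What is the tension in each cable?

ΣF_x = 0: −T_A·cos44° + T_B·cos29° = 0 → T_B = 0.82246·T_A.
ΣF_y = 0: T_A·sin44° + T_B·sin29° = 780.
Substitute: T_A·(0.694658 + 0.82246·0.48481) = 780 → T_A = 713.375 ≈ 713.4 N.
Then T_B = 0.82246 × 713.375 = 586.7 N.

T_A = 713.4 N, T_B = 586.7 N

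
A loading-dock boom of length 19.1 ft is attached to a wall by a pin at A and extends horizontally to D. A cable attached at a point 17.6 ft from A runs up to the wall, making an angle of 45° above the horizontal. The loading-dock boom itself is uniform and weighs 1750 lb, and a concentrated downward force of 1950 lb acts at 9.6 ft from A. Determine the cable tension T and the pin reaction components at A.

T = 2847 lb, A_x = 2013 lb, A_y = 1687 lb

ΣM about A: T·sin45°·17.6 − 1750·9.55 − 1950·9.6 = 0 → T = 35432.5/(17.6·0.707107) = 2847.11 ≈ 2847 lb.
ΣF_x = 0: A_x − T·cos45° = 0 → A_x = 2847.11 × 0.707107 = 2013 lb.
ΣF_y = 0: A_y + T·sin45° − 1750 − 1950 = 0 → A_y = 3700 − 2847.11 × 0.707107 = 1687 lb.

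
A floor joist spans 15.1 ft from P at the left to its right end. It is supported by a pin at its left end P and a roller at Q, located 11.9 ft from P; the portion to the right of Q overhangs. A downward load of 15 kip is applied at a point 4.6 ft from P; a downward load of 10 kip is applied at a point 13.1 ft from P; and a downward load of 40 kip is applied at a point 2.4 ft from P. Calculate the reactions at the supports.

P_x = 0, P_y = 40.13 kip, Q_y = 24.87 kip

Taking moments about P: Q_y·11.9 − 15·4.6 − 10·13.1 − 40·2.4 = 0 → Q_y = 296/11.9 = 24.8739 ≈ 24.87 kip.
ΣF_y = 0: P_y + 24.8739 − 15 − 10 − 40 = 0 → P_y = 40.13 kip.
ΣF_x = 0: no horizontal applied forces, so P_x = 0.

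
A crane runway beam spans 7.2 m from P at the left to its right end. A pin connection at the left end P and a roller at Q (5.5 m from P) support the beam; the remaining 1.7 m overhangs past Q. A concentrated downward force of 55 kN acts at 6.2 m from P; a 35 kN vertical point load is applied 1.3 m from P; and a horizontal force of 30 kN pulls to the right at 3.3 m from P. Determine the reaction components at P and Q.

Taking moments about P: Q_y·5.5 − 55·6.2 − 35·1.3 = 0 → Q_y = 386.5/5.5 = 70.2727 ≈ 70.27 kN.
ΣF_y = 0: P_y + 70.2727 − 55 − 35 = 0 → P_y = 19.73 kN.
ΣF_x = 0: P_x + 30 = 0 → P_x = -30.00 kN.

P_x = -30.00 kN, P_y = 19.73 kN, Q_y = 70.27 kN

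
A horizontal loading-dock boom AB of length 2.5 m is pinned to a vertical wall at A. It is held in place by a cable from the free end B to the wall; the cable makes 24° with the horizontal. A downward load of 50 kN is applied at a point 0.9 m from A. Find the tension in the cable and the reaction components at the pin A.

T = 44.25 kN, A_x = 40.43 kN, A_y = 32.00 kN

ΣM about A: T·sin24°·2.5 − 50·0.9 = 0 → T = 45/(2.5·0.406737) = 44.2546 ≈ 44.25 kN.
ΣF_x = 0: A_x − T·cos24° = 0 → A_x = 44.2546 × 0.913545 = 40.43 kN.
ΣF_y = 0: A_y + T·sin24° − 50 = 0 → A_y = 50 − 44.2546 × 0.406737 = 32.00 kN.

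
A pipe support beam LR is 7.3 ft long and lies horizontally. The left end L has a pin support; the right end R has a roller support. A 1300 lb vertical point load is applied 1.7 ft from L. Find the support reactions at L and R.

Moments about L: R_y·7.3 − 1300·1.7 = 0 → R_y = 2210/7.3 = 302.74 ≈ 302.7 lb.
ΣF_y = 0: L_y + 302.74 − 1300 = 0 → L_y = 997.3 lb.
ΣF_x = 0: no horizontal applied forces, so L_x = 0.

L_x = 0, L_y = 997.3 lb, R_y = 302.7 lb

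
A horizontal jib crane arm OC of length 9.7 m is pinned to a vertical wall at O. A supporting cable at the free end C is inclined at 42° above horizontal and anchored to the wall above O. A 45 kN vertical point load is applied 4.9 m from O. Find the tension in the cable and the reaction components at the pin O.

ΣM about O: T·sin42°·9.7 − 45·4.9 = 0 → T = 220.5/(9.7·0.669131) = 33.9724 ≈ 33.97 kN.
ΣF_x = 0: O_x − T·cos42° = 0 → O_x = 33.9724 × 0.743145 = 25.25 kN.
ΣF_y = 0: O_y + T·sin42° − 45 = 0 → O_y = 45 − 33.9724 × 0.669131 = 22.27 kN.

T = 33.97 kN, O_x = 25.25 kN, O_y = 22.27 kN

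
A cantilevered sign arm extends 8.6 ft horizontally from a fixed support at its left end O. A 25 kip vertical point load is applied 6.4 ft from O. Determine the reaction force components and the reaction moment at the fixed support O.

O_x = 0, O_y = 25.00 kip, M_O = 160.0 kip·ft

ΣF_x = 0: O_x = 0.
ΣF_y = 0: O_y − 25 = 0 → O_y = 25.00 kip.
ΣM about O: M_O − 25·6.4 = 0 → M_O = 160.0 kip·ft.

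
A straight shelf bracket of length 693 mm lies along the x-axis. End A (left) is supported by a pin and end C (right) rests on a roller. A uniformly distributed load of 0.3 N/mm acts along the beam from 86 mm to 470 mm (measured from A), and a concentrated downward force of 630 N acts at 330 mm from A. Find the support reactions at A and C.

Resultant of the distributed load: 0.3 × 384 = 115.2 N at 278 mm from A.
ΣM about A: C_y·693 − (0.3·384)·278 − 630·330 = 0 → C_y = 239925.6/693 = 346.213 ≈ 346.2 N.
ΣF_y = 0: A_y + 346.213 − 0.3·384 − 630 = 0 → A_y = 399.0 N.
ΣF_x = 0: no horizontal applied forces, so A_x = 0.

A_x = 0, A_y = 399.0 N, C_y = 346.2 N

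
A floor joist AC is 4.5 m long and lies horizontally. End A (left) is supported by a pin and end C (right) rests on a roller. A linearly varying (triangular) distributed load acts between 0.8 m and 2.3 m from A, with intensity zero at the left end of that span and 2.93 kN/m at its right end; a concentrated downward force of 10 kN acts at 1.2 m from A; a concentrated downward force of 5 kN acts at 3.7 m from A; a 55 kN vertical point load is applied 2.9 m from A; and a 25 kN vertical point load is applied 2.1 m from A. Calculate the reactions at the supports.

Resultant of the triangular load: ½ × 2.93 × 1.5 = 2.1975 kN, acting at 1.8 m from A (one-third of the span from the peak).
Moments about A: C_y·4.5 − (½·2.93·1.5)·1.8 − 10·1.2 − 5·3.7 − 55·2.9 − 25·2.1 = 0 → C_y = 246.4555/4.5 = 54.7679 ≈ 54.77 kN.
ΣF_y = 0: A_y + 54.7679 − ½·2.93·1.5 − 10 − 5 − 55 − 25 = 0 → A_y = 42.43 kN.
ΣF_x = 0: no horizontal applied forces, so A_x = 0.

A_x = 0, A_y = 42.43 kN, C_y = 54.77 kN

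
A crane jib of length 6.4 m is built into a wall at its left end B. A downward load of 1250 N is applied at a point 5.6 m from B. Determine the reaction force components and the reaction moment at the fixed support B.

ΣF_x = 0: B_x = 0.
ΣF_y = 0: B_y − 1250 = 0 → B_y = 1250 N.
ΣM about B: M_B − 1250·5.6 = 0 → M_B = 7000 N·m.

B_x = 0, B_y = 1250 N, M_B = 7000 N·m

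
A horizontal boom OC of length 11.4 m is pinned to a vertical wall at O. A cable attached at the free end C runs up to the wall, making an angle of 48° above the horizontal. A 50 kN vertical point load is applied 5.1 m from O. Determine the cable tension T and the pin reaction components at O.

T = 30.10 kN, O_x = 20.14 kN, O_y = 27.63 kN

ΣM about O: T·sin48°·11.4 − 50·5.1 = 0 → T = 255/(11.4·0.743145) = 30.0997 ≈ 30.10 kN.
ΣF_x = 0: O_x − T·cos48° = 0 → O_x = 30.0997 × 0.669131 = 20.14 kN.
ΣF_y = 0: O_y + T·sin48° − 50 = 0 → O_y = 50 − 30.0997 × 0.743145 = 27.63 kN.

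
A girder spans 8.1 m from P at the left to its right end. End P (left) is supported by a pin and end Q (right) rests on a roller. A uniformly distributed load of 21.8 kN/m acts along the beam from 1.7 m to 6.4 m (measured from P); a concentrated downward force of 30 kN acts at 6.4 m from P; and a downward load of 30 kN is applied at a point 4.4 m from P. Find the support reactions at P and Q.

P_x = 0, P_y = 71.23 kN, Q_y = 91.23 kN

Resultant of the distributed load: 21.8 × 4.7 = 102.46 kN at 4.05 m from P.
Taking moments about P: Q_y·8.1 − (21.8·4.7)·4.05 − 30·6.4 − 30·4.4 = 0 → Q_y = 738.963/8.1 = 91.23 kN.
ΣF_y = 0: P_y + 91.23 − 21.8·4.7 − 30 − 30 = 0 → P_y = 71.23 kN.
ΣF_x = 0: no horizontal applied forces, so P_x = 0.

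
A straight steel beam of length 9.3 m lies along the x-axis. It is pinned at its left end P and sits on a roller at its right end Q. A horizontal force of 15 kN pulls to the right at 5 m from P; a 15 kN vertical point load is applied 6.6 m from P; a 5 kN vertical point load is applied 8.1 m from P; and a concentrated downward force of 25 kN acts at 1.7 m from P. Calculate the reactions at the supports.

P_x = -15.00 kN, P_y = 25.43 kN, Q_y = 19.57 kN

Taking moments about P: Q_y·9.3 − 15·6.6 − 5·8.1 − 25·1.7 = 0 → Q_y = 182/9.3 = 19.5699 ≈ 19.57 kN.
ΣF_y = 0: P_y + 19.5699 − 15 − 5 − 25 = 0 → P_y = 25.43 kN.
ΣF_x = 0: P_x + 15 = 0 → P_x = -15.00 kN.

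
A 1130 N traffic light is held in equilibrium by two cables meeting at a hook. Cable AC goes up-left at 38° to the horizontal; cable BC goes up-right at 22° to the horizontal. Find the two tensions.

ΣF_x = 0: −T_AC·cos38° + T_BC·cos22° = 0 → T_BC = 0.849897·T_AC.
ΣF_y = 0: T_AC·sin38° + T_BC·sin22° = 1130.
Substitute: T_AC·(0.615661 + 0.849897·0.374607) = 1130 → T_AC = 1209.8 ≈ 1210 N.
Then T_BC = 0.849897 × 1209.8 = 1028 N.

T_AC = 1210 N, T_BC = 1028 N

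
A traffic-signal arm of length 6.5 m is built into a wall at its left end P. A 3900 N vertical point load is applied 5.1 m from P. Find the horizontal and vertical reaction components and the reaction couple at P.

P_x = 0, P_y = 3900 N, M_P = 19890 N·m

ΣF_x = 0: P_x = 0.
ΣF_y = 0: P_y − 3900 = 0 → P_y = 3900 N.
ΣM about P: M_P − 3900·5.1 = 0 → M_P = 19890 N·m.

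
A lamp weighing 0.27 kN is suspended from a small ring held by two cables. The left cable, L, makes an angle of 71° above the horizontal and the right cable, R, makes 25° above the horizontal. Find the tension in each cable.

T_L = 0.2461 kN, T_R = 0.08839 kN

ΣF_x = 0: −T_L·cos71° + T_R·cos25° = 0 → T_R = 0.359225·T_L.
ΣF_y = 0: T_L·sin71° + T_R·sin25° = 0.27.
Substitute: T_L·(0.945519 + 0.359225·0.422618) = 0.27 → T_L = 0.246051 ≈ 0.2461 kN.
Then T_R = 0.359225 × 0.246051 = 0.08839 kN.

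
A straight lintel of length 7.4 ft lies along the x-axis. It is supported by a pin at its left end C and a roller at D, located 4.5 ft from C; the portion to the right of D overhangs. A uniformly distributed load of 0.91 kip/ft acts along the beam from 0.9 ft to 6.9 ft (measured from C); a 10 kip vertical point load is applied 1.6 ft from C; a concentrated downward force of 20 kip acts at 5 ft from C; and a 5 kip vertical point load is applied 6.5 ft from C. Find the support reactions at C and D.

Resultant of the distributed load: 0.91 × 6 = 5.46 kip at 3.9 ft from C.
Taking moments about C: D_y·4.5 − (0.91·6)·3.9 − 10·1.6 − 20·5 − 5·6.5 = 0 → D_y = 169.794/4.5 = 37.732 ≈ 37.73 kip.
ΣF_y = 0: C_y + 37.732 − 0.91·6 − 10 − 20 − 5 = 0 → C_y = 2.728 kip.
ΣF_x = 0: no horizontal applied forces, so C_x = 0.

C_x = 0, C_y = 2.728 kip, D_y = 37.73 kip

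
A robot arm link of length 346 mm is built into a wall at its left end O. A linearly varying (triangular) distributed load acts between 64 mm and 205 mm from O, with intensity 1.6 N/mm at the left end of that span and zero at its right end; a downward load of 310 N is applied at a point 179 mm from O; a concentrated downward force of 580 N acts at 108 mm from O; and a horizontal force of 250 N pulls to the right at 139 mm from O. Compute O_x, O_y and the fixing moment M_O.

Resultant of the triangular load: ½ × 1.6 × 141 = 112.8 N, acting at 111 mm from O (one-third of the span from the peak).
ΣF_x = 0: O_x + 250 = 0 → O_x = -250.0 N.
ΣF_y = 0: O_y − ½·1.6·141 − 310 − 580 = 0 → O_y = 1003 N.
ΣM about O: M_O − (½·1.6·141)·111 − 310·179 − 580·108 = 0 → M_O = 130700 N·mm.

O_x = -250.0 N, O_y = 1003 N, M_O = 130700 N·mm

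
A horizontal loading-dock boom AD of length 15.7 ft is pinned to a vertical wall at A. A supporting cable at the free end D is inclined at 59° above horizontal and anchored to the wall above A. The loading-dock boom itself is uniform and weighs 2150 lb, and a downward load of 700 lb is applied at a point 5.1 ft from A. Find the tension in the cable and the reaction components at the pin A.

T = 1519 lb, A_x = 782.6 lb, A_y = 1548 lb

ΣM about A: T·sin59°·15.7 − 2150·7.85 − 700·5.1 = 0 → T = 20447.5/(15.7·0.857167) = 1519.41 ≈ 1519 lb.
ΣF_x = 0: A_x − T·cos59° = 0 → A_x = 1519.41 × 0.515038 = 782.6 lb.
ΣF_y = 0: A_y + T·sin59° − 2150 − 700 = 0 → A_y = 2850 − 1519.41 × 0.857167 = 1548 lb.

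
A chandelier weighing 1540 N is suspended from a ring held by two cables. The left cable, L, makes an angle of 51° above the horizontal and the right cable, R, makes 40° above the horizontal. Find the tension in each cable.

T_L = 1180 N, T_R = 969.3 N

ΣF_x = 0: −T_L·cos51° + T_R·cos40° = 0 → T_R = 0.821519·T_L.
ΣF_y = 0: T_L·sin51° + T_R·sin40° = 1540.
Substitute: T_L·(0.777146 + 0.821519·0.642788) = 1540 → T_L = 1179.89 ≈ 1180 N.
Then T_R = 0.821519 × 1179.89 = 969.3 N.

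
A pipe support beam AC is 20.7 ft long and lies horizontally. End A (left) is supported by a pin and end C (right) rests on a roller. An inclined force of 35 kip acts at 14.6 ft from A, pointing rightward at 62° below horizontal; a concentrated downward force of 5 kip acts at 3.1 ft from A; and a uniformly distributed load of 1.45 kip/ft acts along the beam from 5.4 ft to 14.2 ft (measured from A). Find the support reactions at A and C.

A_x = -16.43 kip, A_y = 20.08 kip, C_y = 28.59 kip

Resultant of the distributed load: 1.45 × 8.8 = 12.76 kip at 9.8 ft from A.
Taking moments about A: C_y·20.7 − 35·sin62°·14.6 − 5·3.1 − (1.45·8.8)·9.8 = 0 → C_y = 591.734/20.7 = 28.5862 ≈ 28.59 kip.
ΣF_y = 0: A_y + 28.5862 − 35·sin62° − 5 − 1.45·8.8 = 0 → A_y = 20.08 kip.
ΣF_x = 0: A_x + 35·cos62° = 0 → A_x = -16.43 kip.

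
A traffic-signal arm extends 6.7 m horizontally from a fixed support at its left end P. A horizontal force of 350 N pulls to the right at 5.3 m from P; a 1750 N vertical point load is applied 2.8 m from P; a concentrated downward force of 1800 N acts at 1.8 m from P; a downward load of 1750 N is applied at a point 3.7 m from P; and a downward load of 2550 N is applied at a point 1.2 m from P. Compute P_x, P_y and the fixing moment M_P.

ΣF_x = 0: P_x + 350 = 0 → P_x = -350.0 N.
ΣF_y = 0: P_y − 1750 − 1800 − 1750 − 2550 = 0 → P_y = 7850 N.
ΣM about P: M_P − 1750·2.8 − 1800·1.8 − 1750·3.7 − 2550·1.2 = 0 → M_P = 17680 N·m.

P_x = -350.0 N, P_y = 7850 N, M_P = 17680 N·m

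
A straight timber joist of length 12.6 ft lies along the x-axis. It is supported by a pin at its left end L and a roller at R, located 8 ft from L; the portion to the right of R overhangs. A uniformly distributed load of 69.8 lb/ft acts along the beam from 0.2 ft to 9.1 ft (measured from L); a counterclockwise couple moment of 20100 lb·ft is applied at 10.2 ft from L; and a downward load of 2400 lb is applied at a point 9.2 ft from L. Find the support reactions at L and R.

Resultant of the distributed load: 69.8 × 8.9 = 621.22 lb at 4.65 ft from L.
Moments about L: R_y·8 − (69.8·8.9)·4.65 + 20100 − 2400·9.2 = 0 → R_y = 4868.673/8 = 608.584 ≈ 608.6 lb.
ΣF_y = 0: L_y + 608.584 − 69.8·8.9 − 2400 = 0 → L_y = 2413 lb.
ΣF_x = 0: no horizontal applied forces, so L_x = 0.

L_x = 0, L_y = 2413 lb, R_y = 608.6 lb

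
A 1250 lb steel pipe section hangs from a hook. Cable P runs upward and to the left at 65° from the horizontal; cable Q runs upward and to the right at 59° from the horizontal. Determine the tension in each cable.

ΣF_x = 0: −T_P·cos65° + T_Q·cos59° = 0 → T_Q = 0.820557·T_P.
ΣF_y = 0: T_P·sin65° + T_Q·sin59° = 1250.
Substitute: T_P·(0.906308 + 0.820557·0.857167) = 1250 → T_P = 776.56 ≈ 776.6 lb.
Then T_Q = 0.820557 × 776.56 = 637.2 lb.

T_P = 776.6 lb, T_Q = 637.2 lb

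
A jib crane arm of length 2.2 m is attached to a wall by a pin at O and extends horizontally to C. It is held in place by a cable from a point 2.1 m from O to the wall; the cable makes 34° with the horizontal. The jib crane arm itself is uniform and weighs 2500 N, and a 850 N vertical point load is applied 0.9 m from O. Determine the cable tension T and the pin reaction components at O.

T = 2993 N, O_x = 2482 N, O_y = 1676 N

ΣM about O: T·sin34°·2.1 − 2500·1.1 − 850·0.9 = 0 → T = 3515/(2.1·0.559193) = 2993.26 ≈ 2993 N.
ΣF_x = 0: O_x − T·cos34° = 0 → O_x = 2993.26 × 0.829038 = 2482 N.
ΣF_y = 0: O_y + T·sin34° − 2500 − 850 = 0 → O_y = 3350 − 2993.26 × 0.559193 = 1676 N.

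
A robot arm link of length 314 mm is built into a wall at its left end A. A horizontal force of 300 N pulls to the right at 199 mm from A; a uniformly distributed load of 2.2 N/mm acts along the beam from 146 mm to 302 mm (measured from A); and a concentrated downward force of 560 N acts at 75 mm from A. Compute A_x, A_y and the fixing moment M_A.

Resultant of the distributed load: 2.2 × 156 = 343.2 N at 224 mm from A.
ΣF_x = 0: A_x + 300 = 0 → A_x = -300.0 N.
ΣF_y = 0: A_y − 2.2·156 − 560 = 0 → A_y = 903.2 N.
ΣM about A: M_A − (2.2·156)·224 − 560·75 = 0 → M_A = 118900 N·mm.

A_x = -300.0 N, A_y = 903.2 N, M_A = 118900 N·mm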